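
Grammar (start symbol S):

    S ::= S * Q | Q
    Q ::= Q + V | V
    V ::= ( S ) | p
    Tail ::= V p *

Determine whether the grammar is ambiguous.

Unambiguous

Only S, Q, V are reachable from S; ignoring the rest: S → S * Q | Q  ;  Q → Q + V | V  — a left-associative chain with V at the bottom. Each string factors uniquely by precedence.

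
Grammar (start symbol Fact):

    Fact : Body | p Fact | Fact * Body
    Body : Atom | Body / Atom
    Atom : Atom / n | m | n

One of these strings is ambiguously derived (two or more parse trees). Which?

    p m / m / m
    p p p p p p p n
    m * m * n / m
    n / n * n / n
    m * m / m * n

p m / m / m: 1 tree
p p p p p p p n: 1 tree
m * m * n / m: 1 tree
n / n * n / n: 4 trees
m * m / m * n: 1 tree

n / n * n / n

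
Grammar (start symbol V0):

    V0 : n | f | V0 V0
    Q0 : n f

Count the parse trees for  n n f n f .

Parse trees for n n f n f (showing first 6 of 14):
  [V0 [V0 n] [V0 [V0 n] [V0 [V0 f] [V0 [V0 n] [V0 f]]]]]
  [V0 [V0 n] [V0 [V0 n] [V0 [V0 [V0 f] [V0 n]] [V0 f]]]]
  [V0 [V0 n] [V0 [V0 [V0 n] [V0 f]] [V0 [V0 n] [V0 f]]]]
  [V0 [V0 n] [V0 [V0 [V0 n] [V0 [V0 f] [V0 n]]] [V0 f]]]
  [V0 [V0 n] [V0 [V0 [V0 [V0 n] [V0 f]] [V0 n]] [V0 f]]]
  [V0 [V0 [V0 n] [V0 n]] [V0 [V0 f] [V0 [V0 n] [V0 f]]]]

14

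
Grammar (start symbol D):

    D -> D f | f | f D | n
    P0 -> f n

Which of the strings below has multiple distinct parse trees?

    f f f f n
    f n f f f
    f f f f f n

f n f f f

f f f f n: 1 tree
f n f f f: 4 trees
f f f f f n: 1 tree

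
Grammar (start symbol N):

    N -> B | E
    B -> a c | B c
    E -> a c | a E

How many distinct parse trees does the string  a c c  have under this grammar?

Parse trees for a c c:
  [N [B [B a c] c]]

1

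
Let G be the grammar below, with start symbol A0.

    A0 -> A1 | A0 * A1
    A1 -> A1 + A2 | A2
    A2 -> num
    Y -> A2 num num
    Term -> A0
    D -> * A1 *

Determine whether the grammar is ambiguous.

Unambiguous

(Y, Term, D are unreachable from A0, so their rules don't affect L(A0).) The grammar is stratified — A0 handles '*' (left-recursive), A1 handles '+', A2 atoms. Each operator has a fixed associativity and precedence level, so every string has one parse.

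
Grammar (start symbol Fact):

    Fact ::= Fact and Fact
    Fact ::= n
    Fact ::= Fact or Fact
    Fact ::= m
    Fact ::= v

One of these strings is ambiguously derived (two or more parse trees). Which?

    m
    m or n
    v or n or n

v or n or n

m: 1 tree
m or n: 1 tree
v or n or n: 2 trees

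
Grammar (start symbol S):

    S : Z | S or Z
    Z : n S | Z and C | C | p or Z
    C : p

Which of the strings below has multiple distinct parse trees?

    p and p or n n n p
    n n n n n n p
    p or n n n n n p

p or n n n n n p

p and p or n n n p: 1 tree
n n n n n n p: 1 tree
p or n n n n n p: 2 trees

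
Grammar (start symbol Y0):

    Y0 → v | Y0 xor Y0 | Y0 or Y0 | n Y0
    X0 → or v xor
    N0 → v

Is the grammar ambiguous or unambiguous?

Ambiguous

Witness: n v or v

Derivation 1: Y0 ⇒ Y0 or Y0 ⇒ n Y0 or Y0 ⇒ n v or Y0 ⇒ n v or v
Derivation 2: Y0 ⇒ n Y0 ⇒ n Y0 or Y0 ⇒ n v or Y0 ⇒ n v or v

Two distinct leftmost derivations for the same string.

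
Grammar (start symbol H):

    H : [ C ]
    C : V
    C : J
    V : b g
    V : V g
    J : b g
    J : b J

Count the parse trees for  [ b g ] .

Parse trees for [ b g ]:
  [H [ [C [V b g]] ]]
  [H [ [C [J b g]] ]]

2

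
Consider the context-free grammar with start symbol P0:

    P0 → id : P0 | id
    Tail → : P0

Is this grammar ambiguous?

Unambiguous

Only P0 is reachable from P0; ignoring the rest: The reachable grammar is A → atom sep A | atom. Each atom is followed by either the separator (recurse) or end-of-string (stop) — no choice point.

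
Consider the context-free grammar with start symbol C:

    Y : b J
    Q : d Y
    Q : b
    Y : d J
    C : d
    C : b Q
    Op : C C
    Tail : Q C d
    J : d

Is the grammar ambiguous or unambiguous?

Only C, Q, Y, J are reachable from C; ignoring the rest: Restricted to the reachable nonterminals, every rule has the form A → t or A → t B, and no two rules for the same A share a first terminal. The grammar encodes a DFA — one run per string.

Unambiguous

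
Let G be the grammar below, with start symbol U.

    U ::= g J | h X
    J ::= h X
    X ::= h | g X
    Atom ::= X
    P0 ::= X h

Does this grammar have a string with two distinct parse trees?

Only U, J, X are reachable from U; ignoring the rest: The reachable rules are right-linear with at most one rule per (nonterminal, next-terminal) pair. Each input token forces the next rule, so parsing is deterministic.

Unambiguous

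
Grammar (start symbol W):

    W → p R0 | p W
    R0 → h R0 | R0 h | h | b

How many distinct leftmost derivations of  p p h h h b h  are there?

4

Parse trees for p p h h h b h:
  [W p [W p [R0 h [R0 h [R0 h [R0 [R0 b] h]]]]]]
  [W p [W p [R0 h [R0 h [R0 [R0 h [R0 b]] h]]]]]
  [W p [W p [R0 h [R0 [R0 h [R0 h [R0 b]]] h]]]]
  [W p [W p [R0 [R0 h [R0 h [R0 h [R0 b]]]] h]]]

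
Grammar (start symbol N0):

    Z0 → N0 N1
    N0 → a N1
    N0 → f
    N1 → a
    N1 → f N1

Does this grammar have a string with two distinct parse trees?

Unambiguous

Only N0, N1 are reachable from N0; ignoring the rest: Restricted to the reachable nonterminals, every rule has the form A → t or A → t B, and no two rules for the same A share a first terminal. The grammar encodes a DFA — one run per string.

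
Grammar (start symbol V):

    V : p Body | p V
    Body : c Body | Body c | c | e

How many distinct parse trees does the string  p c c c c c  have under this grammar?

16

Parse trees for p c c c c c (showing first 6 of 16):
  [V p [Body c [Body c [Body c [Body c [Body c]]]]]]
  [V p [Body c [Body c [Body c [Body [Body c] c]]]]]
  [V p [Body c [Body c [Body [Body c [Body c]] c]]]]
  [V p [Body c [Body c [Body [Body [Body c] c] c]]]]
  [V p [Body c [Body [Body c [Body c [Body c]]] c]]]
  [V p [Body c [Body [Body c [Body [Body c] c]] c]]]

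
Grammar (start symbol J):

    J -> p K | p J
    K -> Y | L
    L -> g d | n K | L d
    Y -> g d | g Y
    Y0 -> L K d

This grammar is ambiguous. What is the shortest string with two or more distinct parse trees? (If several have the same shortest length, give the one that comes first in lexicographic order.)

p g d

length 3: p g d has 2 parse trees

Two derivations of p g d:
  J ⇒ p K ⇒ p Y ⇒ p g d
  J ⇒ p K ⇒ p L ⇒ p g d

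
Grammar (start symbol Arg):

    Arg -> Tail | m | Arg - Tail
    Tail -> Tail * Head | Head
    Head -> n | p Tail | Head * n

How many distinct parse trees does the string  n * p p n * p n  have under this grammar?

Parse trees for n * p p n * p n:
  [Arg [Tail [Tail [Head n]] * [Head p [Tail [Tail [Head p [Tail [Head n]]]] * [Head p [Tail [Head n]]]]]]]
  [Arg [Tail [Tail [Head n]] * [Head p [Tail [Head p [Tail [Tail [Head n]] * [Head p [Tail [Head n]]]]]]]]]
  [Arg [Tail [Tail [Tail [Head n]] * [Head p [Tail [Head p [Tail [Head n]]]]]] * [Head p [Tail [Head n]]]]]

3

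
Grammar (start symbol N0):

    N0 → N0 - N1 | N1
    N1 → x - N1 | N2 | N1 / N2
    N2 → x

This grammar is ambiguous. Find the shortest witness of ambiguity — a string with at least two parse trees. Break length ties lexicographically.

x - x

length 1: no string has ≥2 trees
length 3: x - x has 2 parse trees

Two derivations of x - x:
  N0 ⇒ N0 - N1 ⇒ N1 - N1 ⇒ N2 - N1 ⇒ x - N1 ⇒ x - N2 ⇒ x - x
  N0 ⇒ N1 ⇒ x - N1 ⇒ x - N2 ⇒ x - x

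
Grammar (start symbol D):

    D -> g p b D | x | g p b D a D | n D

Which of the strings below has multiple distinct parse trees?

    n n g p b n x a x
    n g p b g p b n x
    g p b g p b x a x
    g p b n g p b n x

n n g p b n x a x: 1 tree
n g p b g p b n x: 1 tree
g p b g p b x a x: 2 trees
g p b n g p b n x: 1 tree

g p b g p b x a x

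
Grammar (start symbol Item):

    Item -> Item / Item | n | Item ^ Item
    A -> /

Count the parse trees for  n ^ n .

1

Parse trees for n ^ n:
  [Item [Item n] ^ [Item n]]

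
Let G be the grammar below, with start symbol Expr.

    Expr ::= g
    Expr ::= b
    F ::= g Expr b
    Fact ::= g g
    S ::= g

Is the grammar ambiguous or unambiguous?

Unambiguous

(F, S, Fact are unreachable from Expr, so their rules don't affect L(Expr).) The reachable rules are right-linear with at most one rule per (nonterminal, next-terminal) pair. Each input token forces the next rule, so parsing is deterministic.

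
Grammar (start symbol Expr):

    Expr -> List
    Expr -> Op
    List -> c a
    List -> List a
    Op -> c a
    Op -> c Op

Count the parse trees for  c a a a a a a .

Parse trees for c a a a a a a:
  [Expr [List [List [List [List [List [List c a] a] a] a] a] a]]

1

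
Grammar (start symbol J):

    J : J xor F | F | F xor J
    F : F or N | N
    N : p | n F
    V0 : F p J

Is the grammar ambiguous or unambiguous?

Ambiguous

Witness: p xor p

Derivation 1: J ⇒ J xor F ⇒ F xor F ⇒ N xor F ⇒ p xor F ⇒ p xor N ⇒ p xor p
Derivation 2: J ⇒ F xor J ⇒ N xor J ⇒ p xor J ⇒ p xor F ⇒ p xor N ⇒ p xor p

Two distinct leftmost derivations for the same string.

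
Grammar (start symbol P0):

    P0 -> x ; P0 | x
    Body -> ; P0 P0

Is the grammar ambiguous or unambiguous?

(Body is unreachable from P0, so its rules don't affect L(P0).) The reachable grammar is A → atom sep A | atom. Each atom is followed by either the separator (recurse) or end-of-string (stop) — no choice point.

Unambiguous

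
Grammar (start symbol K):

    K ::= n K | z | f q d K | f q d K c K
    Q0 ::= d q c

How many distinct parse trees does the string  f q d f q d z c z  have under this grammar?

2

Parse trees for f q d f q d z c z:
  [K f q d [K f q d [K z] c [K z]]]
  [K f q d [K f q d [K z]] c [K z]]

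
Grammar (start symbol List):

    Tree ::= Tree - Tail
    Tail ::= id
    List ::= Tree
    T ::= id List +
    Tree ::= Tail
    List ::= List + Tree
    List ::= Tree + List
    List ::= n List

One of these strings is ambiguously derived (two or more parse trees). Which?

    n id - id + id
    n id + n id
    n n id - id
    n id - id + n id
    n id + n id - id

n id - id + id

n id - id + id: 3 trees
n id + n id: 1 tree
n n id - id: 1 tree
n id - id + n id: 1 tree
n id + n id - id: 1 tree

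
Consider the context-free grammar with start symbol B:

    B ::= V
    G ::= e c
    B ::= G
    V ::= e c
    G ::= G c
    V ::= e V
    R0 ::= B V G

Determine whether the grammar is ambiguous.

Witness: e c

Derivation 1: B ⇒ V ⇒ e c
Derivation 2: B ⇒ G ⇒ e c

Two distinct leftmost derivations for the same string.

Ambiguous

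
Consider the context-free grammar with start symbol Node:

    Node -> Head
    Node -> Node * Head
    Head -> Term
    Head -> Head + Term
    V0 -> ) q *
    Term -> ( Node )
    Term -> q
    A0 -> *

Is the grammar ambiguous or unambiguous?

Only Node, Head, Term are reachable from Node; ignoring the rest: The grammar is stratified — Node handles '*' (left-recursive), Head handles '+', Term atoms. Each operator has a fixed associativity and precedence level, so every string has one parse.

Unambiguous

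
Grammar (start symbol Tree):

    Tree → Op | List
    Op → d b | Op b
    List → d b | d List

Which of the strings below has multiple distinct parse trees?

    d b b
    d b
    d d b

d b b: 1 tree
d b: 2 trees
d d b: 1 tree

d b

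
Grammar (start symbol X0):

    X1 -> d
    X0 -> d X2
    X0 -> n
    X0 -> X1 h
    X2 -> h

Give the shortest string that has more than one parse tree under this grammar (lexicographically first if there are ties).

d h

length 1: no string has ≥2 trees
length 2: d h has 2 parse trees

Two derivations of d h:
  X0 ⇒ d X2 ⇒ d h
  X0 ⇒ X1 h ⇒ d h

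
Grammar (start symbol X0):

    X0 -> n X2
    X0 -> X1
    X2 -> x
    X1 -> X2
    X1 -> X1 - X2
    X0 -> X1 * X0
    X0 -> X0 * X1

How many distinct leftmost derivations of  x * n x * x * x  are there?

3

Parse trees for x * n x * x * x:
  [X0 [X1 [X2 x]] * [X0 [X0 [X0 n [X2 x]] * [X1 [X2 x]]] * [X1 [X2 x]]]]
  [X0 [X0 [X1 [X2 x]] * [X0 [X0 n [X2 x]] * [X1 [X2 x]]]] * [X1 [X2 x]]]
  [X0 [X0 [X0 [X1 [X2 x]] * [X0 n [X2 x]]] * [X1 [X2 x]]] * [X1 [X2 x]]]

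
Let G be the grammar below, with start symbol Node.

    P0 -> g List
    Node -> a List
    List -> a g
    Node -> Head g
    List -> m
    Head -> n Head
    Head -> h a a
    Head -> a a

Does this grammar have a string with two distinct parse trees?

Witness: a a g

Derivation 1: Node ⇒ a List ⇒ a a g
Derivation 2: Node ⇒ Head g ⇒ a a g

Two distinct leftmost derivations for the same string.

Ambiguous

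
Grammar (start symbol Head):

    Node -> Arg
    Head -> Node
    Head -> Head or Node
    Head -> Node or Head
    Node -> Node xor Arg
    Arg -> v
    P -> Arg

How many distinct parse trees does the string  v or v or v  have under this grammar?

4

Parse trees for v or v or v:
  [Head [Head [Head [Node [Arg v]]] or [Node [Arg v]]] or [Node [Arg v]]]
  [Head [Head [Node [Arg v]] or [Head [Node [Arg v]]]] or [Node [Arg v]]]
  [Head [Node [Arg v]] or [Head [Head [Node [Arg v]]] or [Node [Arg v]]]]
  [Head [Node [Arg v]] or [Head [Node [Arg v]] or [Head [Node [Arg v]]]]]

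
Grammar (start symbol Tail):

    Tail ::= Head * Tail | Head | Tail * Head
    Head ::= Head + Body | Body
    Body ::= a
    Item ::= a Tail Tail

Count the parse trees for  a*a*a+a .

Parse trees for a*a*a+a:
  [Tail [Head [Body a]] * [Tail [Head [Body a]] * [Tail [Head [Head [Body a]] + [Body a]]]]]
  [Tail [Head [Body a]] * [Tail [Tail [Head [Body a]]] * [Head [Head [Body a]] + [Body a]]]]
  [Tail [Tail [Head [Body a]] * [Tail [Head [Body a]]]] * [Head [Head [Body a]] + [Body a]]]
  [Tail [Tail [Tail [Head [Body a]]] * [Head [Body a]]] * [Head [Head [Body a]] + [Body a]]]

4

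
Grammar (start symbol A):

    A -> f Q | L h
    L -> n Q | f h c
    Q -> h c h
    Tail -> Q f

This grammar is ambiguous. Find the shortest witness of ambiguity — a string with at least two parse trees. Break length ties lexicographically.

length 4: f h c h has 2 parse trees

Two derivations of f h c h:
  A ⇒ f Q ⇒ f h c h
  A ⇒ L h ⇒ f h c h

f h c h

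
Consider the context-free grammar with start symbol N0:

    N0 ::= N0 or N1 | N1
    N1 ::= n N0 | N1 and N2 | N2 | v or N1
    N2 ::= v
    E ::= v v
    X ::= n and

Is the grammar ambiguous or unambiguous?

Witness: v or v

Derivation 1: N0 ⇒ N0 or N1 ⇒ N1 or N1 ⇒ N2 or N1 ⇒ v or N1 ⇒ v or N2 ⇒ v or v
Derivation 2: N0 ⇒ N1 ⇒ v or N1 ⇒ v or N2 ⇒ v or v

Two distinct leftmost derivations for the same string.

Ambiguous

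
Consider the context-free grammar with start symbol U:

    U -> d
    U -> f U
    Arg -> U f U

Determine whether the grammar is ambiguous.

Unambiguous

Only U is reachable from U; ignoring the rest: The reachable rules are right-linear with at most one rule per (nonterminal, next-terminal) pair. Each input token forces the next rule, so parsing is deterministic.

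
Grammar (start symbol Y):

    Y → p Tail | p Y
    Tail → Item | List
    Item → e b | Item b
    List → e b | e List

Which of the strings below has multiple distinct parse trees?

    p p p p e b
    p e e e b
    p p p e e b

p p p p e b: 2 trees
p e e e b: 1 tree
p p p e e b: 1 tree

p p p p e b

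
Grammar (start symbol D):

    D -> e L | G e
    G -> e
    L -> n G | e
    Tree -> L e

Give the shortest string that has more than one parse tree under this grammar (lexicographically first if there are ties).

length 2: e e has 2 parse trees

Two derivations of e e:
  D ⇒ e L ⇒ e e
  D ⇒ G e ⇒ e e

e e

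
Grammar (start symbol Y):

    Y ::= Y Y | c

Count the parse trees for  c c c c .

5

Parse trees for c c c c:
  [Y [Y c] [Y [Y c] [Y [Y c] [Y c]]]]
  [Y [Y c] [Y [Y [Y c] [Y c]] [Y c]]]
  [Y [Y [Y c] [Y c]] [Y [Y c] [Y c]]]
  [Y [Y [Y c] [Y [Y c] [Y c]]] [Y c]]
  [Y [Y [Y [Y c] [Y c]] [Y c]] [Y c]]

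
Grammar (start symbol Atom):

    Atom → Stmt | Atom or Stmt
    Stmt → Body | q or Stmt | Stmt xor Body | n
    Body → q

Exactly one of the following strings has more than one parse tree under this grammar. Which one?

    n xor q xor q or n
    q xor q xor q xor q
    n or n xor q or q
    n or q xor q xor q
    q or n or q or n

n xor q xor q or n: 1 tree
q xor q xor q xor q: 1 tree
n or n xor q or q: 1 tree
n or q xor q xor q: 1 tree
q or n or q or n: 4 trees

q or n or q or n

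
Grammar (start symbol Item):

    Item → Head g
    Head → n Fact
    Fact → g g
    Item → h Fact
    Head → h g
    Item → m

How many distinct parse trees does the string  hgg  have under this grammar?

2

Parse trees for hgg:
  [Item [Head h g] g]
  [Item h [Fact g g]]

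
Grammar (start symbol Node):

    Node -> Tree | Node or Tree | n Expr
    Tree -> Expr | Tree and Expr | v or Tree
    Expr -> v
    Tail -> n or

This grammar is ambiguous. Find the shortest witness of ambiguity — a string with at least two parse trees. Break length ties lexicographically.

length 1: no string has ≥2 trees
length 2: no string has ≥2 trees
length 3: v or v has 2 parse trees

Two derivations of v or v:
  Node ⇒ Tree ⇒ v or Tree ⇒ v or Expr ⇒ v or v
  Node ⇒ Node or Tree ⇒ Tree or Tree ⇒ Expr or Tree ⇒ v or Tree ⇒ v or Expr ⇒ v or v

v or v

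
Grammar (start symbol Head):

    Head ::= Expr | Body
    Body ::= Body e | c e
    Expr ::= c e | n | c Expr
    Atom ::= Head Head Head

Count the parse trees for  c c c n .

Parse trees for c c c n:
  [Head [Expr c [Expr c [Expr c [Expr n]]]]]

1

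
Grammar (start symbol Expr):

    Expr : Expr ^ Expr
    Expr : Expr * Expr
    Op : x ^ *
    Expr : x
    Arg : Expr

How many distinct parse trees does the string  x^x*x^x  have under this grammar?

5

Parse trees for x^x*x^x:
  [Expr [Expr x] ^ [Expr [Expr [Expr x] * [Expr x]] ^ [Expr x]]]
  [Expr [Expr x] ^ [Expr [Expr x] * [Expr [Expr x] ^ [Expr x]]]]
  [Expr [Expr [Expr x] ^ [Expr [Expr x] * [Expr x]]] ^ [Expr x]]
  [Expr [Expr [Expr [Expr x] ^ [Expr x]] * [Expr x]] ^ [Expr x]]
  [Expr [Expr [Expr x] ^ [Expr x]] * [Expr [Expr x] ^ [Expr x]]]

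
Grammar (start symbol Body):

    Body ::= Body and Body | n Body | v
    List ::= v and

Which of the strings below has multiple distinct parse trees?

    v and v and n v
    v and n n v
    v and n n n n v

v and v and n v: 2 trees
v and n n v: 1 tree
v and n n n n v: 1 tree

v and v and n v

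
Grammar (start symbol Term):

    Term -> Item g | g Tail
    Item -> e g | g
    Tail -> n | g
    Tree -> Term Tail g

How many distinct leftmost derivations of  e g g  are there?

Parse trees for e g g:
  [Term [Item e g] g]

1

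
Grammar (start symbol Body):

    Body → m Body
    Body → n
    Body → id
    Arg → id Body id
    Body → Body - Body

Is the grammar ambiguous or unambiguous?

Witness: m id - id

Derivation 1: Body ⇒ m Body ⇒ m Body - Body ⇒ m id - Body ⇒ m id - id
Derivation 2: Body ⇒ Body - Body ⇒ m Body - Body ⇒ m id - Body ⇒ m id - id

Two distinct leftmost derivations for the same string.

Ambiguous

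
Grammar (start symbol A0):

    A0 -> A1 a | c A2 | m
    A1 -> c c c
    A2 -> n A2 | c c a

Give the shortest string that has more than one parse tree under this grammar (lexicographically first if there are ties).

length 1: no string has ≥2 trees
length 4: c c c a has 2 parse trees

Two derivations of c c c a:
  A0 ⇒ A1 a ⇒ c c c a
  A0 ⇒ c A2 ⇒ c c c a

c c c a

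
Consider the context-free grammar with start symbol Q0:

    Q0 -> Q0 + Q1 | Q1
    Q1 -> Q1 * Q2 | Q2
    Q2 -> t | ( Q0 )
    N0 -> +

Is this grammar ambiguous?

Only Q0, Q1, Q2 are reachable from Q0; ignoring the rest: The grammar is stratified — Q0 handles '+' (left-recursive), Q1 handles '*', Q2 atoms. Each operator has a fixed associativity and precedence level, so every string has one parse.

Unambiguous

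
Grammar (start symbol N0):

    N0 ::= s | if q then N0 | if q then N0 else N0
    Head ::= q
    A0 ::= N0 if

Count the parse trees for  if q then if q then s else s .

Parse trees for if q then if q then s else s:
  [N0 if q then [N0 if q then [N0 s] else [N0 s]]]
  [N0 if q then [N0 if q then [N0 s]] else [N0 s]]

2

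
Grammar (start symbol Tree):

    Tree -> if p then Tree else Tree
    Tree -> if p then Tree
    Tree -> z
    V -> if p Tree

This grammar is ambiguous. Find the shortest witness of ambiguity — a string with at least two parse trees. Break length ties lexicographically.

if p then if p then z else z

length 1: no string has ≥2 trees
length 4: no string has ≥2 trees
length 6: no string has ≥2 trees
length 7: no string has ≥2 trees
length 9: if p then if p then z else z has 2 parse trees

Two derivations of if p then if p then z else z:
  Tree ⇒ if p then Tree else Tree ⇒ if p then if p then Tree else Tree ⇒ if p then if p then z else Tree ⇒ if p then if p then z else z
  Tree ⇒ if p then Tree ⇒ if p then if p then Tree else Tree ⇒ if p then if p then z else Tree ⇒ if p then if p then z else z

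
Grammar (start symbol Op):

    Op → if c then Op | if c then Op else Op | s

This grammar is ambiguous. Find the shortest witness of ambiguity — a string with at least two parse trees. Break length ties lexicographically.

length 1: no string has ≥2 trees
length 4: no string has ≥2 trees
length 6: no string has ≥2 trees
length 7: no string has ≥2 trees
length 9: if c then if c then s else s has 2 parse trees

Two derivations of if c then if c then s else s:
  Op ⇒ if c then Op ⇒ if c then if c then Op else Op ⇒ if c then if c then s else Op ⇒ if c then if c then s else s
  Op ⇒ if c then Op else Op ⇒ if c then if c then Op else Op ⇒ if c then if c then s else Op ⇒ if c then if c then s else s

if c then if c then s else s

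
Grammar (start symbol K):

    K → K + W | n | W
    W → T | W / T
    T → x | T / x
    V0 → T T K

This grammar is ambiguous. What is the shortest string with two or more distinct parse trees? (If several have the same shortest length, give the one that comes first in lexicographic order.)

x / x

length 1: no string has ≥2 trees
length 3: x / x has 2 parse trees

Two derivations of x / x:
  K ⇒ W ⇒ T ⇒ T / x ⇒ x / x
  K ⇒ W ⇒ W / T ⇒ T / T ⇒ x / T ⇒ x / x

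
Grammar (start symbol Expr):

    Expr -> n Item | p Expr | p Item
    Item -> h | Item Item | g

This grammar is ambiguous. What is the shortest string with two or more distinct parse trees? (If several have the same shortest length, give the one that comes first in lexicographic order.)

n g g g

length 2: no string has ≥2 trees
length 3: no string has ≥2 trees
length 4: n g g g has 2 parse trees

Two derivations of n g g g:
  Expr ⇒ n Item ⇒ n Item Item ⇒ n Item Item Item ⇒ n g Item Item ⇒ n g g Item ⇒ n g g g
  Expr ⇒ n Item ⇒ n Item Item ⇒ n g Item ⇒ n g Item Item ⇒ n g g Item ⇒ n g g g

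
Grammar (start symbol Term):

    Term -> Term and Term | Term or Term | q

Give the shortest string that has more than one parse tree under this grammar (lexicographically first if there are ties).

length 1: no string has ≥2 trees
length 3: no string has ≥2 trees
length 5: q and q and q has 2 parse trees

Two derivations of q and q and q:
  Term ⇒ Term and Term ⇒ Term and Term and Term ⇒ q and Term and Term ⇒ q and q and Term ⇒ q and q and q
  Term ⇒ Term and Term ⇒ q and Term ⇒ q and Term and Term ⇒ q and q and Term ⇒ q and q and q

q and q and q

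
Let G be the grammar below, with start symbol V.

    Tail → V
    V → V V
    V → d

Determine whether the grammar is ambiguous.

Ambiguous

Witness: d d d

Derivation 1: V ⇒ V V ⇒ V V V ⇒ d V V ⇒ d d V ⇒ d d d
Derivation 2: V ⇒ V V ⇒ d V ⇒ d V V ⇒ d d V ⇒ d d d

Two distinct leftmost derivations for the same string.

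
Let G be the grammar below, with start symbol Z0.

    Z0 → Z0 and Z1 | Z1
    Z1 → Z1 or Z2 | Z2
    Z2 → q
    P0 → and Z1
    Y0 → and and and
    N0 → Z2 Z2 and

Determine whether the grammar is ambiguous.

(P0, Y0, N0 are unreachable from Z0, so their rules don't affect L(Z0).) The grammar is stratified — Z0 handles 'and' (left-recursive), Z1 handles 'or', Z2 atoms. Each operator has a fixed associativity and precedence level, so every string has one parse.

Unambiguous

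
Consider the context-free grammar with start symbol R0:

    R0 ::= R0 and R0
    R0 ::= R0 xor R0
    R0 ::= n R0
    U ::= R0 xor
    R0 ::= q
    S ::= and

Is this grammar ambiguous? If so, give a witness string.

Ambiguous

Witness: n q and q

Derivation 1: R0 ⇒ R0 and R0 ⇒ n R0 and R0 ⇒ n q and R0 ⇒ n q and q
Derivation 2: R0 ⇒ n R0 ⇒ n R0 and R0 ⇒ n q and R0 ⇒ n q and q

Two distinct leftmost derivations for the same string.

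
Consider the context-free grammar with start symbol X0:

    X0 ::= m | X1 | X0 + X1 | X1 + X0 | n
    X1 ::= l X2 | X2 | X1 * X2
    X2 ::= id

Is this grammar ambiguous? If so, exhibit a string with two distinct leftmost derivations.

Witness: id + id

Derivation 1: X0 ⇒ X0 + X1 ⇒ X1 + X1 ⇒ X2 + X1 ⇒ id + X1 ⇒ id + X2 ⇒ id + id
Derivation 2: X0 ⇒ X1 + X0 ⇒ X2 + X0 ⇒ id + X0 ⇒ id + X1 ⇒ id + X2 ⇒ id + id

Two distinct leftmost derivations for the same string.

Ambiguous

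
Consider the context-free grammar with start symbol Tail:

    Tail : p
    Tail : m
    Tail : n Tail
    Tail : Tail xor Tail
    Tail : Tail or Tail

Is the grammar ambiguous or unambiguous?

Witness: n m or m

Derivation 1: Tail ⇒ n Tail ⇒ n Tail or Tail ⇒ n m or Tail ⇒ n m or m
Derivation 2: Tail ⇒ Tail or Tail ⇒ n Tail or Tail ⇒ n m or Tail ⇒ n m or m

Two distinct leftmost derivations for the same string.

Ambiguous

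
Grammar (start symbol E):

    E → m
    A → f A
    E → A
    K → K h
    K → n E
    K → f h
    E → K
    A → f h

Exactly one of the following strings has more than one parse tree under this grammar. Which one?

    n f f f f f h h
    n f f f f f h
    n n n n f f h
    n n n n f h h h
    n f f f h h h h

n n n n f h h h

n f f f f f h h: 1 tree
n f f f f f h: 1 tree
n n n n f f h: 1 tree
n n n n f h h h: 25 trees
n f f f h h h h: 1 tree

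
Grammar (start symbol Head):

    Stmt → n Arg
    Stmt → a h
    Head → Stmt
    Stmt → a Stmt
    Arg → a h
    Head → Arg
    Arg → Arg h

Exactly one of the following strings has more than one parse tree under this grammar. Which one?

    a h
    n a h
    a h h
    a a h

a h

a h: 2 trees
n a h: 1 tree
a h h: 1 tree
a a h: 1 tree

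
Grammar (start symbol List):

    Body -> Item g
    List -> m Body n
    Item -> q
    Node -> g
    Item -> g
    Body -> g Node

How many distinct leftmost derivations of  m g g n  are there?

2

Parse trees for m g g n:
  [List m [Body [Item g] g] n]
  [List m [Body g [Node g]] n]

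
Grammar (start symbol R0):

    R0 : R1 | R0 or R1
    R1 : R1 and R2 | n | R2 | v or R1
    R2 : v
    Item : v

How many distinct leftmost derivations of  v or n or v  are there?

2

Parse trees for v or n or v:
  [R0 [R0 [R1 v or [R1 n]]] or [R1 [R2 v]]]
  [R0 [R0 [R0 [R1 [R2 v]]] or [R1 n]] or [R1 [R2 v]]]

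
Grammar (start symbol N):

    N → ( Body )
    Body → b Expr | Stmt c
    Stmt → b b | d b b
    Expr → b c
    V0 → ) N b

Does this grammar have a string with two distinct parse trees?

Ambiguous

Witness: ( b b c )

Derivation 1: N ⇒ ( Body ) ⇒ ( b Expr ) ⇒ ( b b c )
Derivation 2: N ⇒ ( Body ) ⇒ ( Stmt c ) ⇒ ( b b c )

Two distinct leftmost derivations for the same string.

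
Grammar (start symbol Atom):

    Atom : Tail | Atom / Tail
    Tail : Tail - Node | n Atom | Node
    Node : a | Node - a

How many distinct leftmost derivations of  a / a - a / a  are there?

2

Parse trees for a / a - a / a:
  [Atom [Atom [Atom [Tail [Node a]]] / [Tail [Tail [Node a]] - [Node a]]] / [Tail [Node a]]]
  [Atom [Atom [Atom [Tail [Node a]]] / [Tail [Node [Node a] - a]]] / [Tail [Node a]]]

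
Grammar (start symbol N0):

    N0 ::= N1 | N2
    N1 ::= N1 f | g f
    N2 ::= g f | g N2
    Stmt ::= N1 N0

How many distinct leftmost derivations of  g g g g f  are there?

Parse trees for g g g g f:
  [N0 [N2 g [N2 g [N2 g [N2 g f]]]]]

1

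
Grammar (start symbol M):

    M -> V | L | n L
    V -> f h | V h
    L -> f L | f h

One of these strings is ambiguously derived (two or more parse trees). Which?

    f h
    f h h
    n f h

f h: 2 trees
f h h: 1 tree
n f h: 1 tree

f h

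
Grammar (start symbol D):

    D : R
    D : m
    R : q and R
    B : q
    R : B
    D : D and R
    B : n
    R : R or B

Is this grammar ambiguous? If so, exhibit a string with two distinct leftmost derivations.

Ambiguous

Witness: q and n

Derivation 1: D ⇒ R ⇒ q and R ⇒ q and B ⇒ q and n
Derivation 2: D ⇒ D and R ⇒ R and R ⇒ B and R ⇒ q and R ⇒ q and B ⇒ q and n

Two distinct leftmost derivations for the same string.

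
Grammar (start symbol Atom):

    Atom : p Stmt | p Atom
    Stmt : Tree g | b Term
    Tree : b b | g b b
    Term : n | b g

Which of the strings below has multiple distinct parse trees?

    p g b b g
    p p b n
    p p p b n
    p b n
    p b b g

p g b b g: 1 tree
p p b n: 1 tree
p p p b n: 1 tree
p b n: 1 tree
p b b g: 2 trees

p b b g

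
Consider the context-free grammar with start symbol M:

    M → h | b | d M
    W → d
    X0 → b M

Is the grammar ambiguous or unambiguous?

Unambiguous

(W, X0 are unreachable from M, so their rules don't affect L(M).) Restricted to the reachable nonterminals, every rule has the form A → t or A → t B, and no two rules for the same A share a first terminal. The grammar encodes a DFA — one run per string.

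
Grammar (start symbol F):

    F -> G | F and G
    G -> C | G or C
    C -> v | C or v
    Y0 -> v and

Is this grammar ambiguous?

Ambiguous

Witness: v or v

Derivation 1: F ⇒ G ⇒ C ⇒ C or v ⇒ v or v
Derivation 2: F ⇒ G ⇒ G or C ⇒ C or C ⇒ v or C ⇒ v or v

Two distinct leftmost derivations for the same string.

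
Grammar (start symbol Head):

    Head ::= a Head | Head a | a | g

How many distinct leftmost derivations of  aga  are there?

Parse trees for aga:
  [Head a [Head [Head g] a]]
  [Head [Head a [Head g]] a]

2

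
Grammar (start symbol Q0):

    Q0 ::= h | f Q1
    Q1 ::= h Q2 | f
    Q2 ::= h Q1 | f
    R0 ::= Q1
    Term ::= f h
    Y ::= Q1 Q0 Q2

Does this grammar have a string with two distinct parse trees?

Unambiguous

(R0, Term, Y are unreachable from Q0, so their rules don't affect L(Q0).) The reachable rules are right-linear with at most one rule per (nonterminal, next-terminal) pair. Each input token forces the next rule, so parsing is deterministic.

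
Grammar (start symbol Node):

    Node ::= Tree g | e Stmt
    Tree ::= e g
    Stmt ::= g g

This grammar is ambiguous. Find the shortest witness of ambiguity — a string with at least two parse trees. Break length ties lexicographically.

e g g

length 3: e g g has 2 parse trees

Two derivations of e g g:
  Node ⇒ Tree g ⇒ e g g
  Node ⇒ e Stmt ⇒ e g g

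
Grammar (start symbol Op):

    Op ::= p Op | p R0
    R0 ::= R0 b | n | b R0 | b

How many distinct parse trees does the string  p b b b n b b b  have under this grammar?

Parse trees for p b b b n b b b (showing first 6 of 20):
  [Op p [R0 [R0 [R0 [R0 b [R0 b [R0 b [R0 n]]]] b] b] b]]
  [Op p [R0 [R0 [R0 b [R0 [R0 b [R0 b [R0 n]]] b]] b] b]]
  [Op p [R0 [R0 [R0 b [R0 b [R0 [R0 b [R0 n]] b]]] b] b]]
  [Op p [R0 [R0 [R0 b [R0 b [R0 b [R0 [R0 n] b]]]] b] b]]
  [Op p [R0 [R0 b [R0 [R0 [R0 b [R0 b [R0 n]]] b] b]] b]]
  [Op p [R0 [R0 b [R0 [R0 b [R0 [R0 b [R0 n]] b]] b]] b]]

20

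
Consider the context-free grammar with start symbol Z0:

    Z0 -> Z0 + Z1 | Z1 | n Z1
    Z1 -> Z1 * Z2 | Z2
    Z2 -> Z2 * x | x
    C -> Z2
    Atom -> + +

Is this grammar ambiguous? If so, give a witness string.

Ambiguous

Witness: x * x

Derivation 1: Z0 ⇒ Z1 ⇒ Z1 * Z2 ⇒ Z2 * Z2 ⇒ x * Z2 ⇒ x * x
Derivation 2: Z0 ⇒ Z1 ⇒ Z2 ⇒ Z2 * x ⇒ x * x

Two distinct leftmost derivations for the same string.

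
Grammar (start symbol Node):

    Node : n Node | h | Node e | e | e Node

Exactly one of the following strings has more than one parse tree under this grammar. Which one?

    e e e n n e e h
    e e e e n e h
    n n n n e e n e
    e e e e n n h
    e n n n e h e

e e e n n e e h: 1 tree
e e e e n e h: 1 tree
n n n n e e n e: 1 tree
e e e e n n h: 1 tree
e n n n e h e: 6 trees

e n n n e h e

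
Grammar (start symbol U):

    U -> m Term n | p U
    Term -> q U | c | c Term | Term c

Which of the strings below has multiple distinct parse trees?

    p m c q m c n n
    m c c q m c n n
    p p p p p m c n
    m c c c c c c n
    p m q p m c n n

m c c c c c c n

p m c q m c n n: 1 tree
m c c q m c n n: 1 tree
p p p p p m c n: 1 tree
m c c c c c c n: 32 trees
p m q p m c n n: 1 tree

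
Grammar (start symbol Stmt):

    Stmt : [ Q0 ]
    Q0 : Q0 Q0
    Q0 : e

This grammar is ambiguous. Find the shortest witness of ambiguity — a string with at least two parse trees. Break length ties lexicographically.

length 3: no string has ≥2 trees
length 4: no string has ≥2 trees
length 5: [ e e e ] has 2 parse trees

Two derivations of [ e e e ]:
  Stmt ⇒ [ Q0 ] ⇒ [ Q0 Q0 ] ⇒ [ Q0 Q0 Q0 ] ⇒ [ e Q0 Q0 ] ⇒ [ e e Q0 ] ⇒ [ e e e ]
  Stmt ⇒ [ Q0 ] ⇒ [ Q0 Q0 ] ⇒ [ e Q0 ] ⇒ [ e Q0 Q0 ] ⇒ [ e e Q0 ] ⇒ [ e e e ]

[ e e e ]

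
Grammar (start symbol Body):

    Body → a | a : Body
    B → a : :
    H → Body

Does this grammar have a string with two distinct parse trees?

Unambiguous

Only Body is reachable from Body; ignoring the rest: The reachable grammar is A → atom sep A | atom. Each atom is followed by either the separator (recurse) or end-of-string (stop) — no choice point.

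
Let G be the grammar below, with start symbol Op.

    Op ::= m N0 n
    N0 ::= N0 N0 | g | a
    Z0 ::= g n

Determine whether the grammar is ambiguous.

Witness: m a a a n

Derivation 1: Op ⇒ m N0 n ⇒ m N0 N0 n ⇒ m N0 N0 N0 n ⇒ m a N0 N0 n ⇒ m a a N0 n ⇒ m a a a n
Derivation 2: Op ⇒ m N0 n ⇒ m N0 N0 n ⇒ m a N0 n ⇒ m a N0 N0 n ⇒ m a a N0 n ⇒ m a a a n

Two distinct leftmost derivations for the same string.

Ambiguous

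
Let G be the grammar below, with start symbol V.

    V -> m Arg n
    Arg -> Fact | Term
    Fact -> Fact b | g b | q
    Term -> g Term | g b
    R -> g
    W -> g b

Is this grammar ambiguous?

Witness: m g b n

Derivation 1: V ⇒ m Arg n ⇒ m Fact n ⇒ m g b n
Derivation 2: V ⇒ m Arg n ⇒ m Term n ⇒ m g b n

Two distinct leftmost derivations for the same string.

Ambiguous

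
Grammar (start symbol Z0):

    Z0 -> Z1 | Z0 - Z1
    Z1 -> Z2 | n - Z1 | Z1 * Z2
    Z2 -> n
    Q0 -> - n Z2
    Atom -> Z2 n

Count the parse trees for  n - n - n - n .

8

Parse trees for n - n - n - n:
  [Z0 [Z1 n - [Z1 n - [Z1 n - [Z1 [Z2 n]]]]]]
  [Z0 [Z0 [Z1 [Z2 n]]] - [Z1 n - [Z1 n - [Z1 [Z2 n]]]]]
  [Z0 [Z0 [Z1 n - [Z1 [Z2 n]]]] - [Z1 n - [Z1 [Z2 n]]]]
  [Z0 [Z0 [Z0 [Z1 [Z2 n]]] - [Z1 [Z2 n]]] - [Z1 n - [Z1 [Z2 n]]]]
  [Z0 [Z0 [Z1 n - [Z1 n - [Z1 [Z2 n]]]]] - [Z1 [Z2 n]]]
  [Z0 [Z0 [Z0 [Z1 [Z2 n]]] - [Z1 n - [Z1 [Z2 n]]]] - [Z1 [Z2 n]]]
  [Z0 [Z0 [Z0 [Z1 n - [Z1 [Z2 n]]]] - [Z1 [Z2 n]]] - [Z1 [Z2 n]]]
  [Z0 [Z0 [Z0 [Z0 [Z1 [Z2 n]]] - [Z1 [Z2 n]]] - [Z1 [Z2 n]]] - [Z1 [Z2 n]]]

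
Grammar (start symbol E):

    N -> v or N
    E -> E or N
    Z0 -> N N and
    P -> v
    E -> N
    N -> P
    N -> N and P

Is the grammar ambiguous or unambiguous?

Ambiguous

Witness: v or v

Derivation 1: E ⇒ E or N ⇒ N or N ⇒ P or N ⇒ v or N ⇒ v or P ⇒ v or v
Derivation 2: E ⇒ N ⇒ v or N ⇒ v or P ⇒ v or v

Two distinct leftmost derivations for the same string.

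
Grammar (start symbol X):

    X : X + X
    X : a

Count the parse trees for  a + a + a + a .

Parse trees for a + a + a + a:
  [X [X a] + [X [X a] + [X [X a] + [X a]]]]
  [X [X a] + [X [X [X a] + [X a]] + [X a]]]
  [X [X [X a] + [X a]] + [X [X a] + [X a]]]
  [X [X [X a] + [X [X a] + [X a]]] + [X a]]
  [X [X [X [X a] + [X a]] + [X a]] + [X a]]

5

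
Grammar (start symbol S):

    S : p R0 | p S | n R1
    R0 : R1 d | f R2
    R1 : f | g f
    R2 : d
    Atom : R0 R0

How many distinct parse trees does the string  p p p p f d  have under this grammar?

2

Parse trees for p p p p f d:
  [S p [S p [S p [S p [R0 [R1 f] d]]]]]
  [S p [S p [S p [S p [R0 f [R2 d]]]]]]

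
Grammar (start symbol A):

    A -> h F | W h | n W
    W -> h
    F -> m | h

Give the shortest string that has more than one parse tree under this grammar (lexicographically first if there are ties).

length 2: h h has 2 parse trees

Two derivations of h h:
  A ⇒ h F ⇒ h h
  A ⇒ W h ⇒ h h

h h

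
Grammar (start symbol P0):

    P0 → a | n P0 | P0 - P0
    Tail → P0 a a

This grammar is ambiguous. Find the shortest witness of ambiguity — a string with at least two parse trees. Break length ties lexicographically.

length 1: no string has ≥2 trees
length 2: no string has ≥2 trees
length 3: no string has ≥2 trees
length 4: n a - a has 2 parse trees

Two derivations of n a - a:
  P0 ⇒ n P0 ⇒ n P0 - P0 ⇒ n a - P0 ⇒ n a - a
  P0 ⇒ P0 - P0 ⇒ n P0 - P0 ⇒ n a - P0 ⇒ n a - a

n a - a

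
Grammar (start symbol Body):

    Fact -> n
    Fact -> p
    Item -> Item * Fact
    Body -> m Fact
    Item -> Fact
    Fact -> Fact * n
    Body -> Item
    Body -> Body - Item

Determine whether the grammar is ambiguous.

Witness: n * n

Derivation 1: Body ⇒ Item ⇒ Item * Fact ⇒ Fact * Fact ⇒ n * Fact ⇒ n * n
Derivation 2: Body ⇒ Item ⇒ Fact ⇒ Fact * n ⇒ n * n

Two distinct leftmost derivations for the same string.

Ambiguous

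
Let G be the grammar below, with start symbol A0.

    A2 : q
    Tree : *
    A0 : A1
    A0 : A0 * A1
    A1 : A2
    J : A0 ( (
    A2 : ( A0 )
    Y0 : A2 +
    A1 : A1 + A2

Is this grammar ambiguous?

(Y0, Tree, J are unreachable from A0, so their rules don't affect L(A0).) The grammar is stratified — A0 handles '*' (left-recursive), A1 handles '+', A2 atoms. Each operator has a fixed associativity and precedence level, so every string has one parse.

Unambiguous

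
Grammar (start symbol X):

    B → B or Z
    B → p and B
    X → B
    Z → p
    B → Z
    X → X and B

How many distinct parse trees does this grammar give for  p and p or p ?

3

Parse trees for p and p or p:
  [X [B [B p and [B [Z p]]] or [Z p]]]
  [X [B p and [B [B [Z p]] or [Z p]]]]
  [X [X [B [Z p]]] and [B [B [Z p]] or [Z p]]]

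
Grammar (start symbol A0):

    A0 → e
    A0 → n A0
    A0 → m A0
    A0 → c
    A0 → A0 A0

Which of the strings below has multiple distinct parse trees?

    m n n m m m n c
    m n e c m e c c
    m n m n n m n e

m n e c m e c c

m n n m m m n c: 1 tree
m n e c m e c c: 136 trees
m n m n n m n e: 1 tree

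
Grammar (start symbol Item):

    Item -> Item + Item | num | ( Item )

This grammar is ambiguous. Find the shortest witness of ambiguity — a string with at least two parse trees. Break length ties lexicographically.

length 1: no string has ≥2 trees
length 3: no string has ≥2 trees
length 5: num + num + num has 2 parse trees

Two derivations of num + num + num:
  Item ⇒ Item + Item ⇒ Item + Item + Item ⇒ num + Item + Item ⇒ num + num + Item ⇒ num + num + num
  Item ⇒ Item + Item ⇒ num + Item ⇒ num + Item + Item ⇒ num + num + Item ⇒ num + num + num

num + num + num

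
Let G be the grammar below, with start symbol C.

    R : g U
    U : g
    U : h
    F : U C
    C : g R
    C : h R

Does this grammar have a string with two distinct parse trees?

(F is unreachable from C, so its rules don't affect L(C).) Each reachable nonterminal has at most one production per leading terminal, and all productions are right-linear; the derivation is determined token-by-token.

Unambiguous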